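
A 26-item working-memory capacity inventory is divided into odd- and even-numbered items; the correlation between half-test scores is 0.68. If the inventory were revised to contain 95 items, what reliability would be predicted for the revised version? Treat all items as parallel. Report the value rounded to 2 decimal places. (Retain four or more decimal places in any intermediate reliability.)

Full-test reliability from the split-half r: r_full = 2(0.68)/(1 + 0.68) = 0.8095
Length factor from 26 to 95 items: n = 95/26 = 3.6538
r_new = n·r_full / (1 + (n − 1)·r_full) = 2.9578 / 3.1483 ≈ 0.9395

0.94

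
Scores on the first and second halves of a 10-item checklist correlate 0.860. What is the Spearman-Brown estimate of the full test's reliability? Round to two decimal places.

r_full = 2r_hh / (1 + r_hh) = 2 × 0.860 / (1 + 0.860)
r_full = 1.7200 / 1.8600 ≈ 0.9247

0.92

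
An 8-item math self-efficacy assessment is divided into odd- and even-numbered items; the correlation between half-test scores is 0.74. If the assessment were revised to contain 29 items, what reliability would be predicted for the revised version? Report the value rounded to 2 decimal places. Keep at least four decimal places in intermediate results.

Spearman-Brown correction (n = 2): r_full = 2·0.74/(1 + 0.74) = 0.8506
Then adjust to 29 items: n = 29/8 = 3.6250
r_new = n·r_full / (1 + (n − 1)·r_full) = 3.0834 / 3.2328 ≈ 0.9538

0.95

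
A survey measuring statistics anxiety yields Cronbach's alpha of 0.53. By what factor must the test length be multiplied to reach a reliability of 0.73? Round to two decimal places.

2.40

Rearranging the Spearman-Brown formula for n,
n = r*(1 − r) / [ r (1 − r*) ]
n = 0.73(1 − 0.53) / [0.53(1 − 0.73)]
n = 0.3431 / 0.1431 ≈ 2.3976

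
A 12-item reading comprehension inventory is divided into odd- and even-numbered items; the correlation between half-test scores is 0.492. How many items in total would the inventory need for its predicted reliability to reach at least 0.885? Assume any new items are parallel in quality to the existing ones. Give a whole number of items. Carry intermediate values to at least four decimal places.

48

r_full = 2(0.492)/(1 + 0.492) = 0.6595
Solve Spearman-Brown for n: n = 0.885(1 − 0.6595) / [0.6595(1 − 0.885)] = 3.9733
Items = 3.9733 × 12 ≈ 47.68 → 48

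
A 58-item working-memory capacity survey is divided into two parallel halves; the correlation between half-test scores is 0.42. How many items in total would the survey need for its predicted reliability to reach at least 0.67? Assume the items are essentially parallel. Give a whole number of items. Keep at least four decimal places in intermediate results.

Corrected full-test reliability: r_full = 2 × 0.42 / (1 + 0.42) ≈ 0.5915
n = r_tgt(1 − r_full) / [r_full(1 − r_tgt)] = 0.67 × 0.4085 / (0.5915 × 0.33) ≈ 1.4022
Items = 1.4022 × 58 ≈ 81.33 → 82

82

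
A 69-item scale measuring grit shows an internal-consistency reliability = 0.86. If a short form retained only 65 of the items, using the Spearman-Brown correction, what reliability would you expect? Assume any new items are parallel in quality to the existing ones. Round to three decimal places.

n = 65/69 = 0.942
r_new = (0.942 × 0.86) / (1 + (0.942 − 1) × 0.86)
r_new = 0.8101 / 0.9501 ≈ 0.8526

0.853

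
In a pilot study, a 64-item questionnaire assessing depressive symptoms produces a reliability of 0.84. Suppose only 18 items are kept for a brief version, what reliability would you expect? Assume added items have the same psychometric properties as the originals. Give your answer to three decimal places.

The new length is 18/64 = 0.2812 times the old.
r_new = (0.2812 × 0.84) / (1 + (0.2812 − 1) × 0.84)
r_new = 0.2362 / 0.3962 ≈ 0.5962

0.596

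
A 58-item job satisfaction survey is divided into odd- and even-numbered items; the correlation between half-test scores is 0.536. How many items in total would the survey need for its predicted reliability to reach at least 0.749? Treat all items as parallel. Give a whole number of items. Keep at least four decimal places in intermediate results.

Corrected full-test reliability: r_full = 2 × 0.536 / (1 + 0.536) ≈ 0.6979
Solve Spearman-Brown for n: n = 0.749(1 − 0.6979) / [0.6979(1 − 0.749)] = 1.2917
Items = 1.2917 × 58 ≈ 74.92 → 75

75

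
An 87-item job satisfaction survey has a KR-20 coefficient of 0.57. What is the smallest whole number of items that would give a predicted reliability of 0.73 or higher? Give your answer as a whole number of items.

n = [0.73 × 0.43] / [0.57 × 0.27]
n = 0.3139 / 0.1539 ≈ 2.0396
So the test needs 2.0396 × 87 ≈ 177.45 items; rounding up, 178.

178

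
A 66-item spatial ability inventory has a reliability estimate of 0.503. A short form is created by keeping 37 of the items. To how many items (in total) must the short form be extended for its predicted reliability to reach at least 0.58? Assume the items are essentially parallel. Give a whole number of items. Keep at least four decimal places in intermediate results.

First, r for the 37-item form: n = 37/66 = 0.5606, so r_37 = 0.5606·0.503/(1 + (0.5606 − 1)·0.503) = 0.3620
Then solve for n' with r_old = 0.3620, r_target = 0.58: n' = 0.58(1 − 0.3620)/[0.3620(1 − 0.58)] = 2.4338
Total items = 2.4338 × 37 = 90.05, rounded up to 91.

91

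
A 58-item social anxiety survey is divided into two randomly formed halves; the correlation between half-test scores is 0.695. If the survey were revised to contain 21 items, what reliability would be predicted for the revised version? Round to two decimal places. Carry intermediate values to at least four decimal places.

First correct the split-half correlation to full-test reliability: r_full = 2 × 0.695 / (1 + 0.695) ≈ 0.8201
Length factor from 58 to 21 items: n = 21/58 = 0.3621
r_new = n·r_full / (1 + (n − 1)·r_full) = 0.2970 / 0.4769 ≈ 0.6228

0.62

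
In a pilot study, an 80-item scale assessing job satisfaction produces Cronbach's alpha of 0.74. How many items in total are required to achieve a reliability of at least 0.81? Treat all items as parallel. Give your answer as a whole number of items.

120

Rearranging the Spearman-Brown formula for n,
n = r*(1 − r) / [ r (1 − r*) ]
n = 0.81 × (1 − 0.74) / [ 0.74 × (1 − 0.81) ]
n = 0.2106 / 0.1406 ≈ 1.4979
1.4979 × 80 = 119.83 → 120 items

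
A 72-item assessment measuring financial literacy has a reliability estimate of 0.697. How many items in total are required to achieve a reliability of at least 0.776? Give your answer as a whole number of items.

109

n = 0.776 × (1 − 0.697) / [ 0.697 × (1 − 0.776) ]
n = 0.235128 / 0.156128 ≈ 1.5060
So the test needs 1.5060 × 72 ≈ 108.43 items; rounding up, 109.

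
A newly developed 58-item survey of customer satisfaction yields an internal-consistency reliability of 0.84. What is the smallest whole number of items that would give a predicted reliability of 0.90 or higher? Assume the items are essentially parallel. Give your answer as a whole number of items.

n = [0.90 × 0.16] / [0.84 × 0.10]
  = 0.1440 / 0.0840 = 1.7143
So the test needs 1.7143 × 58 ≈ 99.43 items; rounding up, 100.

100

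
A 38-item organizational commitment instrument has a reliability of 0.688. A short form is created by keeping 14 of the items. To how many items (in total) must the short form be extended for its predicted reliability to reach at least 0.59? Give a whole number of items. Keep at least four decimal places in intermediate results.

25

Short-form reliability: n = 14/38 = 0.3684; r_14 = n·r/(1+(n−1)r) ≈ 0.4482
Then solve for n' with r_old = 0.4482, r_target = 0.59: n' = 0.59(1 − 0.4482)/[0.4482(1 − 0.59)] = 1.7717
Total items = 1.7717 × 14 = 24.80, rounded up to 25.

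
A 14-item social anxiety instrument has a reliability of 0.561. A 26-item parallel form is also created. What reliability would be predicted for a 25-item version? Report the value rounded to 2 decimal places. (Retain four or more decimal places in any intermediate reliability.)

0.70

Only the ratio of lengths matters: n = 25/14 = 1.7857
r_{25} = n·r / (1 + (n − 1)·r) = 1.0018 / 1.4408 ≈ 0.6953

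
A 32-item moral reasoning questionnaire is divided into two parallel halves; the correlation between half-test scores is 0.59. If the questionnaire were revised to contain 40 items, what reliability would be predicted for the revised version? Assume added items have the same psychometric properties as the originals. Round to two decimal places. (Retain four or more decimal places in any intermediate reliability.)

Full-test reliability from the split-half r: r_full = 2(0.59)/(1 + 0.59) = 0.7421
Length factor from 32 to 40 items: n = 40/32 = 1.2500
r_new = n·r_full / (1 + (n − 1)·r_full) = 0.9276 / 1.1855 ≈ 0.7825

0.78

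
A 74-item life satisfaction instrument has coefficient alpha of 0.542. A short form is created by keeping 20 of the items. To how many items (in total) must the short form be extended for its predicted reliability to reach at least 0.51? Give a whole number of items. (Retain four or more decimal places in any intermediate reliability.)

66

Short-form reliability: n = 20/74 = 0.2703; r_20 = n·r/(1+(n−1)r) ≈ 0.2424
Length factor from the short form to reach 0.51: n' = 0.51(1 − 0.2424) / [0.2424(1 − 0.51)] ≈ 3.2530
Total items = 3.2530 × 20 = 65.06, rounded up to 66.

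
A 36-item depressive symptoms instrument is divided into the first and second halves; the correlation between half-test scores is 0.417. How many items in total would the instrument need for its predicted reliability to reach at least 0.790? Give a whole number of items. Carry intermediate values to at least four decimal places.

95

r_full = 2(0.417)/(1 + 0.417) = 0.5886
n = r_tgt(1 − r_full) / [r_full(1 − r_tgt)] = 0.790 × 0.4114 / (0.5886 × 0.210) ≈ 2.6294
Items = 2.6294 × 36 ≈ 94.66 → 95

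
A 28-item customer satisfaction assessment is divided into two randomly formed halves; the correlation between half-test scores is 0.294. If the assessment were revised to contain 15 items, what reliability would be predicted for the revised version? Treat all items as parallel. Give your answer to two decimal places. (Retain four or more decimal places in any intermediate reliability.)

Spearman-Brown correction (n = 2): r_full = 2·0.294/(1 + 0.294) = 0.4544
Then adjust to 15 items: n = 15/28 = 0.5357
r_new = n·r_full / (1 + (n − 1)·r_full) = 0.2434 / 0.7890 ≈ 0.3085

0.31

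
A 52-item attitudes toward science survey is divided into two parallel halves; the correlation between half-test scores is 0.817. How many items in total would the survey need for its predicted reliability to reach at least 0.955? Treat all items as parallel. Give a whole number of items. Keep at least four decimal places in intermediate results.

Corrected full-test reliability: r_full = 2 × 0.817 / (1 + 0.817) ≈ 0.8993
Solve Spearman-Brown for n: n = 0.955(1 − 0.8993) / [0.8993(1 − 0.955)] = 2.3764
Required items = 2.3764 × 52 = 123.57, so 124 items.

124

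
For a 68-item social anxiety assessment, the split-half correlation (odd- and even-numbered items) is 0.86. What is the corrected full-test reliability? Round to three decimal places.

The full test is twice the length of either half (n = 2).
r_full = 2r_hh / (1 + r_hh) = 2 × 0.86 / (1 + 0.86)
r_full = 1.7200 / 1.8600 ≈ 0.9247

0.925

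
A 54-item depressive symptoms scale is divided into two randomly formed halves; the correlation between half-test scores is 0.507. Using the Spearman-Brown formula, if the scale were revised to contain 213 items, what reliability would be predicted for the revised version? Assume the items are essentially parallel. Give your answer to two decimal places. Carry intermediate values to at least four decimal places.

0.89

Full-test reliability from the split-half r: r_full = 2(0.507)/(1 + 0.507) = 0.6729
Length factor from 54 to 213 items: n = 213/54 = 3.9444
r_new = n·r_full / (1 + (n − 1)·r_full) = 2.6542 / 2.9813 ≈ 0.8903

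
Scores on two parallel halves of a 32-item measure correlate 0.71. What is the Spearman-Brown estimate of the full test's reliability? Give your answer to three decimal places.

0.830

Each half is half the length of the full test, so the full test is n = 2 times a half.
r_full = 2(0.71) / (1 + 0.71)
       = 1.4200 / 1.7100 = 0.8304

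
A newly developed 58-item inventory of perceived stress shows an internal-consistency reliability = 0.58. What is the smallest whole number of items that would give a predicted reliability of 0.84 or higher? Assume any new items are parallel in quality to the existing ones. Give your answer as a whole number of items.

Rearranging the Spearman-Brown formula for n,
n = r_target (1 − r_old) / [ r_old (1 − r_target) ]
n = 0.84 × (1 − 0.58) / [ 0.58 × (1 − 0.84) ]
  = 0.3528 / 0.0928 = 3.8017
3.8017 × 58 = 220.50 → 221 items

221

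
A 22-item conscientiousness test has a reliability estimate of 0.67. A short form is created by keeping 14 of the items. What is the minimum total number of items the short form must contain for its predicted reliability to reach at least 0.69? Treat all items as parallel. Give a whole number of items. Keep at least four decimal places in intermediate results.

25

Short-form reliability: n = 14/22 = 0.6364; r_14 = n·r/(1+(n−1)r) ≈ 0.5637
Length factor from the short form to reach 0.69: n' = 0.69(1 − 0.5637) / [0.5637(1 − 0.69)] ≈ 1.7228
Total items = 1.7228 × 14 = 24.12, rounded up to 25.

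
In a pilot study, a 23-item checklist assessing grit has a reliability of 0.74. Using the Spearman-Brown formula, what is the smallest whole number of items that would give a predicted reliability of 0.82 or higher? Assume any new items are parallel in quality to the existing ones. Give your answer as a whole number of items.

37

n = [0.82 × 0.26] / [0.74 × 0.18]
n = 0.2132 / 0.1332 ≈ 1.6006
1.6006 × 23 = 36.81 → 37 items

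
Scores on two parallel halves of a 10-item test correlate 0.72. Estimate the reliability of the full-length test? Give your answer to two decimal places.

0.84

Apply the Spearman-Brown correction with n = 2:
r_full = 2r_hh / (1 + r_hh) = 2 × 0.72 / (1 + 0.72)
r_full = 1.4400 / 1.7200 ≈ 0.8372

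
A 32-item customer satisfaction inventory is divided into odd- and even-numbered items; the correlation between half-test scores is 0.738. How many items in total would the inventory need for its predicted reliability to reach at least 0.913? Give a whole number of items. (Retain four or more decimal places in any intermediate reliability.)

60

r_full = 2(0.738)/(1 + 0.738) = 0.8493
Solve Spearman-Brown for n: n = 0.913(1 − 0.8493) / [0.8493(1 − 0.913)] = 1.8621
Required items = 1.8621 × 32 = 59.59, so 60 items.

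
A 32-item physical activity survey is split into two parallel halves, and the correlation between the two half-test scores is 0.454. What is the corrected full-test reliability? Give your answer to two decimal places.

0.62

r_full = 2(0.454) / (1 + 0.454)
r_full = 0.9080 / 1.4540 ≈ 0.6245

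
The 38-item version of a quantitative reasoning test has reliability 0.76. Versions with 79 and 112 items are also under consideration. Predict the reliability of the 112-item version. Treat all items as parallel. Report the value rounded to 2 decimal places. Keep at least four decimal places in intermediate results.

The 79-item form is not needed; work directly from the 38-item form with n = 112/38 = 2.9474.
r_{112} = n·r / (1 + (n − 1)·r) = 2.2400 / 2.4800 ≈ 0.9032

0.90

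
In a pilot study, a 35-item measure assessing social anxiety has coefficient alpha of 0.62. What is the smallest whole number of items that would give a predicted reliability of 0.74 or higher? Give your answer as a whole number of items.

62

Invert Spearman-Brown to solve for n:
n = r*(1 − r) / [ r (1 − r*) ]
n = [0.74 × 0.38] / [0.62 × 0.26]
  = 0.2812 / 0.1612 = 1.7444
1.7444 × 35 = 61.05 → 62 items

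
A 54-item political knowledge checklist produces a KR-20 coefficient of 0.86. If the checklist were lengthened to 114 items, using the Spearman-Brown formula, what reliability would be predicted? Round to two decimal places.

Length ratio n = 114/54 = 2.1111
By Spearman-Brown, r_new = n r / (1 + (n − 1) r).
r_new = (2.1111 × 0.86) / (1 + (2.1111 − 1) × 0.86)
     = 1.8155 / 1.9555 = 0.9284

0.93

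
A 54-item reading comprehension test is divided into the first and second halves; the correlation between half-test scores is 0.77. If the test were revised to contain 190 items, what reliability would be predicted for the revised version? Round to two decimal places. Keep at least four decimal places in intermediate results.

0.96

Full-test reliability from the split-half r: r_full = 2(0.77)/(1 + 0.77) = 0.8701
Then adjust to 190 items: n = 190/54 = 3.5185
r_new = n·r_full / (1 + (n − 1)·r_full) = 3.0614 / 3.1913 ≈ 0.9593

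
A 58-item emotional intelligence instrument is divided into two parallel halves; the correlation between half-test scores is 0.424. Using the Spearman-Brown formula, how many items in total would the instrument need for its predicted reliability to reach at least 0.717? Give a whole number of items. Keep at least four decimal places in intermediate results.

100

Corrected full-test reliability: r_full = 2 × 0.424 / (1 + 0.424) ≈ 0.5955
Solve Spearman-Brown for n: n = 0.717(1 − 0.5955) / [0.5955(1 − 0.717)] = 1.7210
Items = 1.7210 × 58 ≈ 99.82 → 100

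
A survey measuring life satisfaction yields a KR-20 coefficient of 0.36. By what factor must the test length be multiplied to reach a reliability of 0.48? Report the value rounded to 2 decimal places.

n = 0.48(1 − 0.36) / [0.36(1 − 0.48)]
  = 0.3072 / 0.1872 = 1.6410

1.64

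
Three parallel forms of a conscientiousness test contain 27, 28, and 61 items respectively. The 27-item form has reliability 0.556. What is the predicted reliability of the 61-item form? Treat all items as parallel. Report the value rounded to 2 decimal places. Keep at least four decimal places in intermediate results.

0.74

Only the ratio of lengths matters: n = 61/27 = 2.2593
r_{61} = n·r / (1 + (n − 1)·r) = 1.2562 / 1.7002 ≈ 0.7389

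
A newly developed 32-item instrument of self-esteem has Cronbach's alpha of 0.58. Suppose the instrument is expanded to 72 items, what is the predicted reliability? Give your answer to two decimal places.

0.76

n = 72/32 = 2.25
r_new = 2.25·0.58 / [1 + (2.25 − 1)·0.58]
     = 1.3050 / 1.7250 = 0.7565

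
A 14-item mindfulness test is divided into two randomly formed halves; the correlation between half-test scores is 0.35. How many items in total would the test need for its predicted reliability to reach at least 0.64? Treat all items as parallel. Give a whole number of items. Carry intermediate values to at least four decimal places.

24

r_full = 2(0.35)/(1 + 0.35) = 0.5185
Solve Spearman-Brown for n: n = 0.64(1 − 0.5185) / [0.5185(1 − 0.64)] = 1.6509
Required items = 1.6509 × 14 = 23.11, so 24 items.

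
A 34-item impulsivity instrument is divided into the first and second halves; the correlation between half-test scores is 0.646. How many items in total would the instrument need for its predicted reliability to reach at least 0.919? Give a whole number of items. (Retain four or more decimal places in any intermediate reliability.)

106

Corrected full-test reliability: r_full = 2 × 0.646 / (1 + 0.646) ≈ 0.7849
Solve Spearman-Brown for n: n = 0.919(1 − 0.7849) / [0.7849(1 − 0.919)] = 3.1093
Required items = 3.1093 × 34 = 105.72, so 106 items.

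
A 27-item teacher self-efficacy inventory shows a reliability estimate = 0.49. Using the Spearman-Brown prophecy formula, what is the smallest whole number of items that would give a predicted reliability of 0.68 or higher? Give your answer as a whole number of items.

n = 0.68 × (1 − 0.49) / [ 0.49 × (1 − 0.68) ]
  = 0.3468 / 0.1568 = 2.2117
So the test needs 2.2117 × 27 ≈ 59.72 items; rounding up, 60.

60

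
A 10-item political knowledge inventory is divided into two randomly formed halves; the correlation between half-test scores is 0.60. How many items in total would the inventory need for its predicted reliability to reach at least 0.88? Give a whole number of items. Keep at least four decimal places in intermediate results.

r_full = 2(0.60)/(1 + 0.60) = 0.7500
n = r_tgt(1 − r_full) / [r_full(1 − r_tgt)] = 0.88 × 0.2500 / (0.7500 × 0.12) ≈ 2.4444
Required items = 2.4444 × 10 = 24.44, so 25 items.

25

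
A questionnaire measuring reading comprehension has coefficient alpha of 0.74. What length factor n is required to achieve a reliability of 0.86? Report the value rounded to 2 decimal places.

2.16

Rearranging the Spearman-Brown formula for n,
n = r*(1 − r) / [ r (1 − r*) ]
n = [0.86 × 0.26] / [0.74 × 0.14]
n = 0.2236 / 0.1036 ≈ 2.1583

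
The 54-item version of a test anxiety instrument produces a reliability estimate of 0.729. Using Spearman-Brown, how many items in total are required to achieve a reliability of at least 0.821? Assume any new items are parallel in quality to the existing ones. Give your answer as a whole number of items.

93

n = 0.821 × (1 − 0.729) / [ 0.729 × (1 − 0.821) ]
  = 0.222491 / 0.130491 = 1.7050
Items needed = n × 54 = 1.7050 × 54 ≈ 92.07 → round up to 93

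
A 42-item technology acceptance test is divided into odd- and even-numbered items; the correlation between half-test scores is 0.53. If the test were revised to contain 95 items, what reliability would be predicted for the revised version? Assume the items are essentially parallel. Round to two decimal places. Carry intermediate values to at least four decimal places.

0.84

First correct the split-half correlation to full-test reliability: r_full = 2 × 0.53 / (1 + 0.53) ≈ 0.6928
Then adjust to 95 items: n = 95/42 = 2.2619
r_new = n·r_full / (1 + (n − 1)·r_full) = 1.5670 / 1.8742 ≈ 0.8361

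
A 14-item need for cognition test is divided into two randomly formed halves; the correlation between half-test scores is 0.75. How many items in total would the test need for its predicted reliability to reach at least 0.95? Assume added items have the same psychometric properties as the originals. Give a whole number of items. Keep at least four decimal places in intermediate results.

45

r_full = 2(0.75)/(1 + 0.75) = 0.8571
n = r_tgt(1 − r_full) / [r_full(1 − r_tgt)] = 0.95 × 0.1429 / (0.8571 × 0.05) ≈ 3.1678
Items = 3.1678 × 14 ≈ 44.35 → 45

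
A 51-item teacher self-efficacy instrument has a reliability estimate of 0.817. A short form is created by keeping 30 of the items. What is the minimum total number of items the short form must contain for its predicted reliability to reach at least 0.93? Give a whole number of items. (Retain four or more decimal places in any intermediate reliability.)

First, r for the 30-item form: n = 30/51 = 0.5882, so r_30 = 0.5882·0.817/(1 + (0.5882 − 1)·0.817) = 0.7242
Length factor from the short form to reach 0.93: n' = 0.93(1 − 0.7242) / [0.7242(1 − 0.93)] ≈ 5.0597
Items = 5.0597 × 30 ≈ 151.79 → 152

152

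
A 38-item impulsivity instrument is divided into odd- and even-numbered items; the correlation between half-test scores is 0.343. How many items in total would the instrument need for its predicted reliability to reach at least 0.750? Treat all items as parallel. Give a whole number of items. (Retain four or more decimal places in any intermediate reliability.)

110

r_full = 2(0.343)/(1 + 0.343) = 0.5108
n = r_tgt(1 − r_full) / [r_full(1 − r_tgt)] = 0.750 × 0.4892 / (0.5108 × 0.250) ≈ 2.8731
Required items = 2.8731 × 38 = 109.18, so 110 items.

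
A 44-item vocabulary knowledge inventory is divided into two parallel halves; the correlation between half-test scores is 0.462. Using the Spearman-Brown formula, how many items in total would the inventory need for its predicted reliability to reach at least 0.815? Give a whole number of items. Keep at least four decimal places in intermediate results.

113

Corrected full-test reliability: r_full = 2 × 0.462 / (1 + 0.462) ≈ 0.6320
n = r_tgt(1 − r_full) / [r_full(1 − r_tgt)] = 0.815 × 0.3680 / (0.6320 × 0.185) ≈ 2.5652
Items = 2.5652 × 44 ≈ 112.87 → 113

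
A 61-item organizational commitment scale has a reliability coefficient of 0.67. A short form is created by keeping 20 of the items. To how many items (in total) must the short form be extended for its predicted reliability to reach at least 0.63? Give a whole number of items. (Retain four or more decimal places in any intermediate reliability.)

Short-form reliability: n = 20/61 = 0.3279; r_20 = n·r/(1+(n−1)r) ≈ 0.3997
Length factor from the short form to reach 0.63: n' = 0.63(1 − 0.3997) / [0.3997(1 − 0.63)] ≈ 2.5572
Total items = 2.5572 × 20 = 51.14, rounded up to 52.

52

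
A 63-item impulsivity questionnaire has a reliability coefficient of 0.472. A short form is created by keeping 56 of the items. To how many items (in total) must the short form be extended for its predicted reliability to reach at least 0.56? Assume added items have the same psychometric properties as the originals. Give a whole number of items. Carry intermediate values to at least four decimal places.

First, r for the 56-item form: n = 56/63 = 0.8889, so r_56 = 0.8889·0.472/(1 + (0.8889 − 1)·0.472) = 0.4428
Then solve for n' with r_old = 0.4428, r_target = 0.56: n' = 0.56(1 − 0.4428)/[0.4428(1 − 0.56)] = 1.6015
Total items = 1.6015 × 56 = 89.68, rounded up to 90.

90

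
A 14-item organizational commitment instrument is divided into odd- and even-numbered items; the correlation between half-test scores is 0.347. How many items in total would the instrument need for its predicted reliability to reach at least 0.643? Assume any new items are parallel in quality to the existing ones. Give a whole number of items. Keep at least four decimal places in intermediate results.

r_full = 2(0.347)/(1 + 0.347) = 0.5152
Solve Spearman-Brown for n: n = 0.643(1 − 0.5152) / [0.5152(1 − 0.643)] = 1.6948
Required items = 1.6948 × 14 = 23.73, so 24 items.

24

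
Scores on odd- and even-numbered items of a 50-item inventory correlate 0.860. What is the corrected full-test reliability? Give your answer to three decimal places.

0.925

Each half is half the length of the full test, so the full test is n = 2 times a half.
r_full = 2r_hh / (1 + r_hh) = 2 × 0.860 / (1 + 0.860)
       = 1.7200 / 1.8600 = 0.9247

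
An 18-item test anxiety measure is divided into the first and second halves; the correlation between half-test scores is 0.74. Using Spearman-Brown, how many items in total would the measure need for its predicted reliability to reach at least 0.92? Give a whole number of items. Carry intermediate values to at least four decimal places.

r_full = 2(0.74)/(1 + 0.74) = 0.8506
n = r_tgt(1 − r_full) / [r_full(1 − r_tgt)] = 0.92 × 0.1494 / (0.8506 × 0.08) ≈ 2.0199
Items = 2.0199 × 18 ≈ 36.36 → 37

37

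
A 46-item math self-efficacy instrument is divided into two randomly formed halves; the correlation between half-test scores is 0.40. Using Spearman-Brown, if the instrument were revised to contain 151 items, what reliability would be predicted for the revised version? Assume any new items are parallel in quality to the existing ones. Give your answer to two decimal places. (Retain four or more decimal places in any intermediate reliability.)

Spearman-Brown correction (n = 2): r_full = 2·0.40/(1 + 0.40) = 0.5714
Length factor from 46 to 151 items: n = 151/46 = 3.2826
r_new = n·r_full / (1 + (n − 1)·r_full) = 1.8757 / 2.3043 ≈ 0.8140

0.81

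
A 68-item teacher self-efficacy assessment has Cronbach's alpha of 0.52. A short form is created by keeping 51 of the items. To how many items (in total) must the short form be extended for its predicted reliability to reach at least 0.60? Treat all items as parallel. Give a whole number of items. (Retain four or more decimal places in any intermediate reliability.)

95

Short-form reliability: n = 51/68 = 0.7500; r_51 = n·r/(1+(n−1)r) ≈ 0.4483
Length factor from the short form to reach 0.60: n' = 0.60(1 − 0.4483) / [0.4483(1 − 0.60)] ≈ 1.8460
Items = 1.8460 × 51 ≈ 94.15 → 95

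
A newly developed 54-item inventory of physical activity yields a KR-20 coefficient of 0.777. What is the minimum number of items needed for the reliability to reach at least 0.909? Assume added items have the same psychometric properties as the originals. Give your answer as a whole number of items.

155

Rearranging the Spearman-Brown formula for n,
n = r*(1 − r) / [ r (1 − r*) ]
n = 0.909 × (1 − 0.777) / [ 0.777 × (1 − 0.909) ]
  = 0.202707 / 0.070707 = 2.8669
So the test needs 2.8669 × 54 ≈ 154.81 items; rounding up, 155.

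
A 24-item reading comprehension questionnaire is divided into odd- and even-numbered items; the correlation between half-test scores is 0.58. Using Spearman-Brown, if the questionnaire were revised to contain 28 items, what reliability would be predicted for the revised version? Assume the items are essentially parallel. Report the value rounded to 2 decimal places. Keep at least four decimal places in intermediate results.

Spearman-Brown correction (n = 2): r_full = 2·0.58/(1 + 0.58) = 0.7342
Then adjust to 28 items: n = 28/24 = 1.1667
r_new = n·r_full / (1 + (n − 1)·r_full) = 0.8566 / 1.1224 ≈ 0.7632

0.76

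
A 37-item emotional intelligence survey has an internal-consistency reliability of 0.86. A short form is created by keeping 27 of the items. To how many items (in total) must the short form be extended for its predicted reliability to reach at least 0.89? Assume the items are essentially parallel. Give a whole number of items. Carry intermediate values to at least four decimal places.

49

First, r for the 27-item form: n = 27/37 = 0.7297, so r_27 = 0.7297·0.86/(1 + (0.7297 − 1)·0.86) = 0.8176
Length factor from the short form to reach 0.89: n' = 0.89(1 − 0.8176) / [0.8176(1 − 0.89)] ≈ 1.8050
Total items = 1.8050 × 27 = 48.73, rounded up to 49.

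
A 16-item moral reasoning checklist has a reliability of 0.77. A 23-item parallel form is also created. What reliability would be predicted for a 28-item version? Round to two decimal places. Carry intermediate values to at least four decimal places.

Only the ratio of lengths matters: n = 28/16 = 1.7500
r_{28} = n·r / (1 + (n − 1)·r) = 1.3475 / 1.5775 ≈ 0.8542

0.85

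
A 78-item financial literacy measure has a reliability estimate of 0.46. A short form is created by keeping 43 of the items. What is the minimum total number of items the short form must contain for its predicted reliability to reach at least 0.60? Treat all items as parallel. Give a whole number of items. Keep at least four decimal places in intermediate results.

138

First, r for the 43-item form: n = 43/78 = 0.5513, so r_43 = 0.5513·0.46/(1 + (0.5513 − 1)·0.46) = 0.3196
Length factor from the short form to reach 0.60: n' = 0.60(1 − 0.3196) / [0.3196(1 − 0.60)] ≈ 3.1934
Items = 3.1934 × 43 ≈ 137.32 → 138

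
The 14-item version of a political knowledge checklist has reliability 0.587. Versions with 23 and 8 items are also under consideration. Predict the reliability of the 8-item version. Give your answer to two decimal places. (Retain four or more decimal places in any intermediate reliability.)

0.45

The 23-item form is not needed; work directly from the 14-item form with n = 8/14 = 0.5714.
r_{8} = n·r / (1 + (n − 1)·r) = 0.3354 / 0.7484 ≈ 0.4482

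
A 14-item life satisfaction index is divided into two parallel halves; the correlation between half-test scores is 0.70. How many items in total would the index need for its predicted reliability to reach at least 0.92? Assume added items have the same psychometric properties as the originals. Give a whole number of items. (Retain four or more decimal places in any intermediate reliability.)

35

Corrected full-test reliability: r_full = 2 × 0.70 / (1 + 0.70) ≈ 0.8235
n = r_tgt(1 − r_full) / [r_full(1 − r_tgt)] = 0.92 × 0.1765 / (0.8235 × 0.08) ≈ 2.4648
Items = 2.4648 × 14 ≈ 34.51 → 35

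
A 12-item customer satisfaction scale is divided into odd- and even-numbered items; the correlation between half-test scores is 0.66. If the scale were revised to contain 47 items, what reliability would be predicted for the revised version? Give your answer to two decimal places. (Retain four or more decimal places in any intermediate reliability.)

0.94

Full-test reliability from the split-half r: r_full = 2(0.66)/(1 + 0.66) = 0.7952
Then adjust to 47 items: n = 47/12 = 3.9167
r_new = n·r_full / (1 + (n − 1)·r_full) = 3.1146 / 3.3194 ≈ 0.9383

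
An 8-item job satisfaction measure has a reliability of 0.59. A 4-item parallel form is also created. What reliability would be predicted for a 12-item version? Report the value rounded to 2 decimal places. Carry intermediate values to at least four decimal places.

0.68

Only the ratio of lengths matters: n = 12/8 = 1.5000
r_{12} = n·r / (1 + (n − 1)·r) = 0.8850 / 1.2950 ≈ 0.6834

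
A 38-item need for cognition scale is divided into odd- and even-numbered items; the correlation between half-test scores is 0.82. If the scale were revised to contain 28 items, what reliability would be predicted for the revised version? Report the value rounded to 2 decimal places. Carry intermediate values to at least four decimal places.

0.87

Full-test reliability from the split-half r: r_full = 2(0.82)/(1 + 0.82) = 0.9011
Then adjust to 28 items: n = 28/38 = 0.7368
r_new = n·r_full / (1 + (n − 1)·r_full) = 0.6639 / 0.7628 ≈ 0.8703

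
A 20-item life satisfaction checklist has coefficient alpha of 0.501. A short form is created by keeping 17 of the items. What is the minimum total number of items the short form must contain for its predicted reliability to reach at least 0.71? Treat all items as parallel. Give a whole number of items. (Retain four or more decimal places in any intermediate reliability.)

49

Short-form reliability: n = 17/20 = 0.8500; r_17 = n·r/(1+(n−1)r) ≈ 0.4605
Length factor from the short form to reach 0.71: n' = 0.71(1 − 0.4605) / [0.4605(1 − 0.71)] ≈ 2.8683
Total items = 2.8683 × 17 = 48.76, rounded up to 49.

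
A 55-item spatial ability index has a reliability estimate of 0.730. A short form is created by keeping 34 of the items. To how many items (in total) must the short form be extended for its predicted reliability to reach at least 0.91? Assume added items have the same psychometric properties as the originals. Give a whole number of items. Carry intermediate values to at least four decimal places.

First, r for the 34-item form: n = 34/55 = 0.6182, so r_34 = 0.6182·0.730/(1 + (0.6182 − 1)·0.730) = 0.6257
Then solve for n' with r_old = 0.6257, r_target = 0.91: n' = 0.91(1 − 0.6257)/[0.6257(1 − 0.91)] = 6.0486
Total items = 6.0486 × 34 = 205.65, rounded up to 206.

206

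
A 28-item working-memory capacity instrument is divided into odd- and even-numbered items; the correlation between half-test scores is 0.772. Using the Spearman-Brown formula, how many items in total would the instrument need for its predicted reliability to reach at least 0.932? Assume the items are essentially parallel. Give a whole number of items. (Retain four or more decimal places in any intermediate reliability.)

Corrected full-test reliability: r_full = 2 × 0.772 / (1 + 0.772) ≈ 0.8713
Solve Spearman-Brown for n: n = 0.932(1 − 0.8713) / [0.8713(1 − 0.932)] = 2.0245
Required items = 2.0245 × 28 = 56.69, so 57 items.

57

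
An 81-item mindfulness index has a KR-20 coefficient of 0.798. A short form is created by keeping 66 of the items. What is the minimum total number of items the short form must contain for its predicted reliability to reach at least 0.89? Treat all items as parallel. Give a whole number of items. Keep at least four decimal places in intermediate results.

166

First, r for the 66-item form: n = 66/81 = 0.8148, so r_66 = 0.8148·0.798/(1 + (0.8148 − 1)·0.798) = 0.7630
Then solve for n' with r_old = 0.7630, r_target = 0.89: n' = 0.89(1 − 0.7630)/[0.7630(1 − 0.89)] = 2.5132
Items = 2.5132 × 66 ≈ 165.87 → 166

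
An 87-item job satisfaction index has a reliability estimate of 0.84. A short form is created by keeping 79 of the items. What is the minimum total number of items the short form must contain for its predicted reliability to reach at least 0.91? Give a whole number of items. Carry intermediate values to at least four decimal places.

First, r for the 79-item form: n = 79/87 = 0.9080, so r_79 = 0.9080·0.84/(1 + (0.9080 − 1)·0.84) = 0.8266
Then solve for n' with r_old = 0.8266, r_target = 0.91: n' = 0.91(1 − 0.8266)/[0.8266(1 − 0.91)] = 2.1211
Items = 2.1211 × 79 ≈ 167.57 → 168

168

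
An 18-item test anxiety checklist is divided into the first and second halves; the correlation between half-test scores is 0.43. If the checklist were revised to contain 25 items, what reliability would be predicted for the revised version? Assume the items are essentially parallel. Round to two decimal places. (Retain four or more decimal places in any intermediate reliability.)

0.68

Full-test reliability from the split-half r: r_full = 2(0.43)/(1 + 0.43) = 0.6014
Then adjust to 25 items: n = 25/18 = 1.3889
r_new = n·r_full / (1 + (n − 1)·r_full) = 0.8353 / 1.2339 ≈ 0.6770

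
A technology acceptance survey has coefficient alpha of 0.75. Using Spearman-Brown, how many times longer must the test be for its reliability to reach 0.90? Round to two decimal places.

Spearman-Brown solved for the length factor n:
n = r_target (1 − r_old) / [ r_old (1 − r_target) ]
n = [0.90 × 0.25] / [0.75 × 0.10]
n = 0.2250 / 0.0750 ≈ 3.0000

3.00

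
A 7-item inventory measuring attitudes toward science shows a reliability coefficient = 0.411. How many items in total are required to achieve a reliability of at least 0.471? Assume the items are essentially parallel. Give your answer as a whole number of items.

9

Invert Spearman-Brown to solve for n:
n = r_target (1 − r_old) / [ r_old (1 − r_target) ]
n = [0.471 × 0.589] / [0.411 × 0.529]
  = 0.277419 / 0.217419 = 1.2760
So the test needs 1.2760 × 7 ≈ 8.93 items; rounding up, 9.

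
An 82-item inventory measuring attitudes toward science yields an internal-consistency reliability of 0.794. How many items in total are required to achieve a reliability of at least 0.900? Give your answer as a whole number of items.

n = [0.900 × 0.206] / [0.794 × 0.100]
n = 0.185400 / 0.079400 ≈ 2.3350
2.3350 × 82 = 191.47 → 192 items

192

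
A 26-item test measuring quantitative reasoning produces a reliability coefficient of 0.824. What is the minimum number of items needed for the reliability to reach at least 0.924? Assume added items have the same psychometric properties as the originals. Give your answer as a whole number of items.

Invert Spearman-Brown to solve for n:
n = r*(1 − r) / [ r (1 − r*) ]
n = 0.924 × (1 − 0.824) / [ 0.824 × (1 − 0.924) ]
  = 0.162624 / 0.062624 = 2.5968
Items needed = n × 26 = 2.5968 × 26 ≈ 67.52 → round up to 68

68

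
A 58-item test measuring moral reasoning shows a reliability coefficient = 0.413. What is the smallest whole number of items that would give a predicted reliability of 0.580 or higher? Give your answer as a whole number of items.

114

Spearman-Brown solved for the length factor n:
n = r*(1 − r) / [ r (1 − r*) ]
n = 0.580 × (1 − 0.413) / [ 0.413 × (1 − 0.580) ]
  = 0.340460 / 0.173460 = 1.9628
So the test needs 1.9628 × 58 ≈ 113.84 items; rounding up, 114.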